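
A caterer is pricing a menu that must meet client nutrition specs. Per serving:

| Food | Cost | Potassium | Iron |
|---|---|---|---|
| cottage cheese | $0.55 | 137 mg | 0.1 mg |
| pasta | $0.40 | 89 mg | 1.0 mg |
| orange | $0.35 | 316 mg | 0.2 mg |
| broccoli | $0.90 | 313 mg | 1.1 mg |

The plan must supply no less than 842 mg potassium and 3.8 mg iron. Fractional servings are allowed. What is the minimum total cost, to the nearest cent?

cottage cheese only: max(842/137, 3.8/0.1) = 38 servings → $20.90.
pasta only: max(842/89, 3.8/1.0) = 9.461 servings → $3.78.
orange only: max(842/316, 3.8/0.2) = 19 servings → $6.65.
broccoli only: max(842/313, 3.8/1.1) = 3.455 servings → $3.11.
cottage cheese + pasta with both tight: 3.933 servings and 3.407 servings → $3.53.
cottage cheese + orange: intersection lies outside the first quadrant.
cottage cheese + broccoli: intersection lies outside the first quadrant.
pasta + orange with both tight: 3.462 servings and 1.689 servings → $1.98.
pasta + broccoli with both tight: 1.224 servings and 2.342 servings → $2.60.
orange + broccoli: intersection lies outside the first quadrant.
So the least-cost plan costs $1.98.

$1.98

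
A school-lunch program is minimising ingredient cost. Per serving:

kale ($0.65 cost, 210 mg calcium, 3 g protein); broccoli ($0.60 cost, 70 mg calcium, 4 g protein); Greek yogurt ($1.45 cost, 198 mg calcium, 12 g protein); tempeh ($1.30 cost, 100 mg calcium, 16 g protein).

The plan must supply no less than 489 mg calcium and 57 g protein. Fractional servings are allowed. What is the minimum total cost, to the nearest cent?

$4.91

With two linear requirements the optimum uses one or two foods; enumerate the corners.
kale only: max(489/210, 57/3) = 19 servings → $12.35.
broccoli only: max(489/70, 57/4) = 14.25 servings → $8.55.
Greek yogurt only: max(489/198, 57/12) = 4.75 servings → $6.89.
tempeh only: max(489/100, 57/16) = 4.89 servings → $6.36.
kale + broccoli: the both-tight solution has a negative serving — not a feasible corner.
kale + Greek yogurt: intersection lies outside the first quadrant.
kale + tempeh with both tight: 0.6941 servings and 3.432 servings → $4.91.
broccoli + Greek yogurt: the both-tight solution has a negative serving — not a feasible corner.
broccoli + tempeh with both tight: 2.95 servings and 2.825 servings → $5.44.
Greek yogurt + tempeh with both tight: 1.079 servings and 2.753 servings → $5.14.
The minimum over all feasible corners is $4.91.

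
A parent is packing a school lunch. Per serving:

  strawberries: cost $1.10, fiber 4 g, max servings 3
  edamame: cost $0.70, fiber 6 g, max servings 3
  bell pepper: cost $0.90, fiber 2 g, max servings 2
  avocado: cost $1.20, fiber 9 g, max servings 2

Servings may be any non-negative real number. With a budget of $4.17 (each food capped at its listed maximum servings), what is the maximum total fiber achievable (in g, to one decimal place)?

33.5 g

Fiber per dollar: edamame 8.571, avocado 7.5, strawberries 3.636, bell pepper 2.222.
Take 3 servings of edamame: spends $2.10, +18.0 g fiber (running total 18.0 g).
Take 1.725 servings of avocado: spends $2.07, +15.5 g fiber (running total 33.5 g).
Greedy by best ratio exhausts the cost allowance optimally: 33.5 g.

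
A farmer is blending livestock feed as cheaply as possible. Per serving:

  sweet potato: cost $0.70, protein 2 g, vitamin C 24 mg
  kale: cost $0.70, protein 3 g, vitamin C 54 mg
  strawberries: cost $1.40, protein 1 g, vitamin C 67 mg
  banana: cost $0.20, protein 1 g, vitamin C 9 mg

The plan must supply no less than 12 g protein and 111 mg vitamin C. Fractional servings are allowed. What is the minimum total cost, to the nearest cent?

$2.41

A basic optimal solution has at most two foods positive. Try each food alone and each pair with both targets met exactly.
sweet potato only: max(12/2, 111/24) = 6 servings → $4.20.
kale only: max(12/3, 111/54) = 4 servings → $2.80.
strawberries only: max(12/1, 111/67) = 12 servings → $16.80.
banana only: max(12/1, 111/9) = 12.33 servings → $2.47.
sweet potato + kale: the both-tight solution has a negative serving — not a feasible corner.
sweet potato + strawberries with both targets exact would need a negative amount; discard.
sweet potato + banana with both tight: 0.5 servings and 11 servings → $2.55.
kale + strawberries with both targets exact would need a negative amount; discard.
kale + banana with both tight: 0.1111 servings and 11.67 servings → $2.41.
strawberries + banana with both tight: 0.05172 servings and 11.95 servings → $2.46.
Cheapest feasible corner: $2.41.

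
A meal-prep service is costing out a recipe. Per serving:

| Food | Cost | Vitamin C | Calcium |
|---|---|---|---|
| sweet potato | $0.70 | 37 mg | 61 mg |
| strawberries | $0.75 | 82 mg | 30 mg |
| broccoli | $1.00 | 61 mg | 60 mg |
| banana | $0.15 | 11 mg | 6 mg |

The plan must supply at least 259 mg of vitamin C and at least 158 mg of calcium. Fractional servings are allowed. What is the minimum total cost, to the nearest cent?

$2.85

This is a tiny linear program; its minimum lies at a vertex of the feasible set. List the vertices and price them.
sweet potato only: max(259/37, 158/61) = 7 servings → $4.90.
strawberries only: max(259/82, 158/30) = 5.267 servings → $3.95.
broccoli only: max(259/61, 158/60) = 4.246 servings → $4.25.
banana only: max(259/11, 158/6) = 26.33 servings → $3.95.
sweet potato + strawberries with both tight: 1.332 servings and 2.557 servings → $2.85.
sweet potato + broccoli: the both-tight solution has a negative serving — not a feasible corner.
sweet potato + banana with both tight: 0.4098 servings and 22.17 servings → $3.61.
strawberries + broccoli with both tight: 1.91 servings and 1.678 servings → $3.11.
strawberries + banana: the both-tight solution has a negative serving — not a feasible corner.
broccoli + banana with both tight: 0.6259 servings and 20.07 servings → $3.64.
Cheapest feasible corner: $2.85.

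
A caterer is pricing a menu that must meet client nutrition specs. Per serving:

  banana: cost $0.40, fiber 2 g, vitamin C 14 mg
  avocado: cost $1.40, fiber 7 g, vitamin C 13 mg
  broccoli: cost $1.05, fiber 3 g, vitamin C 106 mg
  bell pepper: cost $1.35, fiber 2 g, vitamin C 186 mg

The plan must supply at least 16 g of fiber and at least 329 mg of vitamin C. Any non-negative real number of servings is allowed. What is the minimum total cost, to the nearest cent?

Minimising a linear cost over {fiber ≥ 16, vitamin C ≥ 329, servings ≥ 0} — the optimum is at a vertex, using one or two foods.
banana only: max(16/2, 329/14) = 23.5 servings → $9.40.
avocado only: max(16/7, 329/13) = 25.31 servings → $35.43.
broccoli only: max(16/3, 329/106) = 5.333 servings → $5.60.
bell pepper only: max(16/2, 329/186) = 8 servings → $10.80.
banana + avocado: the both-tight solution has a negative serving — not a feasible corner.
banana + broccoli with both tight: 4.171 servings and 2.553 servings → $4.35.
banana + bell pepper with both tight: 6.738 servings and 1.262 servings → $4.40.
avocado + broccoli with both tight: 1.009 servings and 2.98 servings → $4.54.
avocado + bell pepper with both tight: 1.817 servings and 1.642 servings → $4.76.
broccoli + bell pepper with both targets exact would need a negative amount; discard.
Cheapest feasible corner: $4.35.

$4.35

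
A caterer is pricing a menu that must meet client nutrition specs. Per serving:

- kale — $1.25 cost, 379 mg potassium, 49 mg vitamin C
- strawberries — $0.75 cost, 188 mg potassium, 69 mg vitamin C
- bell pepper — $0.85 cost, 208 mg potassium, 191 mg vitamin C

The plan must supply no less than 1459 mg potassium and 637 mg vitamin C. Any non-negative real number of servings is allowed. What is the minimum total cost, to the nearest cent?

kale only: max(1459/379, 637/49) = 13 servings → $16.25.
strawberries only: max(1459/188, 637/69) = 9.232 servings → $6.92.
bell pepper only: max(1459/208, 637/191) = 7.014 servings → $5.96.
kale + strawberries: the both-tight solution has a negative serving — not a feasible corner.
kale + bell pepper with both tight: 2.35 servings and 2.732 servings → $5.26.
strawberries + bell pepper with both tight: 6.781 servings and 0.8854 servings → $5.84.
Cheapest feasible corner: $5.26.

$5.26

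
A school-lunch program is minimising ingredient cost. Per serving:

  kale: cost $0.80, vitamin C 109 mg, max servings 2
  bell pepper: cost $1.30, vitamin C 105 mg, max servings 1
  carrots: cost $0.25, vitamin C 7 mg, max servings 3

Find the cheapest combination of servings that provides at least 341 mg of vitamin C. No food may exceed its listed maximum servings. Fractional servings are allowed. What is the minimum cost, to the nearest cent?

Cost per mg of vitamin C: kale $0.0073, bell pepper $0.0124, carrots $0.0357.
Take 2 servings of kale: +218.0 mg vitamin C for $1.60 (total $1.60, still need 123.0 mg).
Take 1 serving of bell pepper: +105.0 mg vitamin C for $1.30 (total $2.90, still need 18.0 mg).
Take 2.571 servings of carrots: +18.0 mg vitamin C for $0.64 (total $3.54, still need 0.0 mg).
Filling from the cheapest source first is optimal under one linear minimum: $3.54.

$3.54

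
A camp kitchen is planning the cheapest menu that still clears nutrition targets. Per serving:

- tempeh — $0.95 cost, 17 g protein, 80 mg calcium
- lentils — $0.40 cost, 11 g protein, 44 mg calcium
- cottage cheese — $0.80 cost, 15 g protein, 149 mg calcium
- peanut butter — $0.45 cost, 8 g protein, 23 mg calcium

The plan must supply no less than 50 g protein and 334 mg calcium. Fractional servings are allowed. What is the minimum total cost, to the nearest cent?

$2.20

Check every corner: each single food scaled to meet both minima, and each pair solved so both constraints bind.
tempeh only: max(50/17, 334/80) = 4.175 servings → $3.97.
lentils only: max(50/11, 334/44) = 7.591 servings → $3.04.
cottage cheese only: max(50/15, 334/149) = 3.333 servings → $2.67.
peanut butter only: max(50/8, 334/23) = 14.52 servings → $6.53.
tempeh + lentils: the both-tight solution has a negative serving — not a feasible corner.
tempeh + cottage cheese with both tight: 1.83 servings and 1.259 servings → $2.75.
tempeh + peanut butter with both targets exact would need a negative amount; discard.
lentils + cottage cheese with both tight: 2.492 servings and 1.506 servings → $2.20.
lentils + peanut butter with both targets exact would need a negative amount; discard.
cottage cheese + peanut butter with both tight: 1.797 servings and 2.881 servings → $2.73.
The minimum over all feasible corners is $2.20.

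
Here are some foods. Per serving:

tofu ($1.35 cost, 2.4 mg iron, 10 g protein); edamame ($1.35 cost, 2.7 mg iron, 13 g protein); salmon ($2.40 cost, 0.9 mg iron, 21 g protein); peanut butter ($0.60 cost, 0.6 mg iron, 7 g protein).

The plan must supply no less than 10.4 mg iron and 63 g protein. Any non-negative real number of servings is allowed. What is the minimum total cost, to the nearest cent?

Two binding constraints pin down two serving amounts, so the optimal mix uses at most two foods. The candidates are each food alone (scaled to the tighter of iron/protein) and each pair with both constraints tight.
tofu only: max(10.4/2.4, 63/10) = 6.3 servings → $8.51.
edamame only: max(10.4/2.7, 63/13) = 4.846 servings → $6.54.
salmon only: max(10.4/0.9, 63/21) = 11.56 servings → $27.73.
peanut butter only: max(10.4/0.6, 63/7) = 17.33 servings → $10.40.
tofu + edamame: intersection lies outside the first quadrant.
tofu + salmon with both tight: 3.906 servings and 1.14 servings → $8.01.
tofu + peanut butter with both tight: 3.241 servings and 4.37 servings → $7.00.
edamame + salmon with both tight: 3.593 servings and 0.7756 servings → $6.71.
edamame + peanut butter with both tight: 3.153 servings and 3.144 servings → $6.14.
salmon + peanut butter with both targets exact would need a negative amount; discard.
The minimum over all feasible corners is $6.14.

$6.14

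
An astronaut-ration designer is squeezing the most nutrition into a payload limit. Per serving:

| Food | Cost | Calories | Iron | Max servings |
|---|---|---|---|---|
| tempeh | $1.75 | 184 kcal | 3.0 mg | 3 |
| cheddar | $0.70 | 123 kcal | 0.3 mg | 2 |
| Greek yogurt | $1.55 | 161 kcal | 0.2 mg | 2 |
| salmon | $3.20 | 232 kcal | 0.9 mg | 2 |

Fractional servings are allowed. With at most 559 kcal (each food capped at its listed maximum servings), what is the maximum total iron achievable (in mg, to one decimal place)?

Iron per kcal: tempeh 0.0163, salmon 0.003879, cheddar 0.002439, Greek yogurt 0.001242.
Take 3 servings of tempeh: uses 552 kcal, +9.0 mg iron (running total 9.0 mg).
Take 0.03017 servings of salmon: uses 7 kcal, +0.0 mg iron (running total 9.0 mg).
Greedy by best ratio exhausts the calories allowance optimally: 9.0 mg.

9.0 mg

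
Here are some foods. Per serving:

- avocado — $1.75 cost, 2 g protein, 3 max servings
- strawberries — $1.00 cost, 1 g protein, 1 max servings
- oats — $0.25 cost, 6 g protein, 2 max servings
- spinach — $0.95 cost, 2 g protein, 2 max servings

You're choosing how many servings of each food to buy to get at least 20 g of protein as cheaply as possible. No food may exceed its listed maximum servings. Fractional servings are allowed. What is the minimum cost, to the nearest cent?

$5.90

Cost per g of protein: oats $0.0417, spinach $0.4750, avocado $0.8750, strawberries $1.0000.
Take 2 servings of oats: +12.0 g protein for $0.50 (total $0.50, still need 8.0 g).
Take 2 servings of spinach: +4.0 g protein for $1.90 (total $2.40, still need 4.0 g).
Take 2 servings of avocado: +4.0 g protein for $3.50 (total $5.90, still need 0.0 g).
Filling from the cheapest source first is optimal under one linear minimum: $5.90.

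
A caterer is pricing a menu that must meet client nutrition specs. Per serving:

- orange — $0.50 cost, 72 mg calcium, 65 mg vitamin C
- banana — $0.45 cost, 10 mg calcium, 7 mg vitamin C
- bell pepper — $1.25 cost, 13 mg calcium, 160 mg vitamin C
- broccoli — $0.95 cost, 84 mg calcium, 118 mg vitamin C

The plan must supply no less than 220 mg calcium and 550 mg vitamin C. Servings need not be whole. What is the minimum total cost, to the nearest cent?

With two linear requirements the optimum uses one or two foods; enumerate the corners.
orange only: max(220/72, 550/65) = 8.462 servings → $4.23.
banana only: max(220/10, 550/7) = 78.57 servings → $35.36.
bell pepper only: max(220/13, 550/160) = 16.92 servings → $21.15.
broccoli only: max(220/84, 550/118) = 4.661 servings → $4.43.
orange + banana: the both-tight solution has a negative serving — not a feasible corner.
orange + bell pepper with both tight: 2.628 servings and 2.37 servings → $4.28.
orange + broccoli with both targets exact would need a negative amount; discard.
banana + bell pepper with both tight: 18.59 servings and 2.624 servings → $11.65.
banana + broccoli: intersection lies outside the first quadrant.
bell pepper + broccoli with both tight: 1.7 servings and 2.356 servings → $4.36.
So the least-cost plan costs $4.23.

$4.23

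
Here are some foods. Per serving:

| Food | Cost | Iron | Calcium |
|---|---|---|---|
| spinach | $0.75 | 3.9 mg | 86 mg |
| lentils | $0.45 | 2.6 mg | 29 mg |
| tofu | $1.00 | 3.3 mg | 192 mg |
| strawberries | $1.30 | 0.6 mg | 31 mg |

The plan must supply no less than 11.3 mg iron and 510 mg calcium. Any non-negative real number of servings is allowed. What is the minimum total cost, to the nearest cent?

$2.97

Two binding constraints pin down two serving amounts, so the optimal mix uses at most two foods. The candidates are each food alone (scaled to the tighter of iron/calcium) and each pair with both constraints tight.
spinach only: max(11.3/3.9, 510/86) = 5.93 servings → $4.45.
lentils only: max(11.3/2.6, 510/29) = 17.59 servings → $7.91.
tofu only: max(11.3/3.3, 510/192) = 3.424 servings → $3.42.
strawberries only: max(11.3/0.6, 510/31) = 18.83 servings → $24.48.
spinach + lentils: the both-tight solution has a negative serving — not a feasible corner.
spinach + tofu with both tight: 1.046 servings and 2.188 servings → $2.97.
spinach + strawberries with both tight: 0.6392 servings and 14.68 servings → $19.56.
lentils + tofu with both tight: 1.206 servings and 2.474 servings → $3.02.
lentils + strawberries with both tight: 0.7009 servings and 15.8 servings → $20.85.
tofu + strawberries: intersection lies outside the first quadrant.
So the least-cost plan costs $2.97.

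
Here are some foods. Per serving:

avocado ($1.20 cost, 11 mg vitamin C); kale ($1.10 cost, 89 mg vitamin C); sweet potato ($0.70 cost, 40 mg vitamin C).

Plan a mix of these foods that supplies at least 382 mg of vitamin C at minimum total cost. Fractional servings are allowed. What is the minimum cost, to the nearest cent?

Cost per mg of vitamin C: kale $0.0124, sweet potato $0.0175, avocado $0.1091.
With no serving limits, use only kale: 382 mg / 89 mg = 4.292 servings × $1.10 = $4.72.

$4.72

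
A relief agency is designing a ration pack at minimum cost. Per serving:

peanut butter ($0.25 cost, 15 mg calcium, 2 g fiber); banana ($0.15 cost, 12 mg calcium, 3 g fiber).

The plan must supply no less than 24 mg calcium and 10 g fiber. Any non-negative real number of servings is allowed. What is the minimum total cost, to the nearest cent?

The cheapest plan sits at a corner of the feasible region — with two constraints it uses at most two foods.
peanut butter only: max(24/15, 10/2) = 5 servings → $1.25.
banana only: max(24/12, 10/3) = 3.333 servings → $0.50.
peanut butter + banana: the both-tight solution has a negative serving — not a feasible corner.
Cheapest feasible corner: $0.50.

$0.50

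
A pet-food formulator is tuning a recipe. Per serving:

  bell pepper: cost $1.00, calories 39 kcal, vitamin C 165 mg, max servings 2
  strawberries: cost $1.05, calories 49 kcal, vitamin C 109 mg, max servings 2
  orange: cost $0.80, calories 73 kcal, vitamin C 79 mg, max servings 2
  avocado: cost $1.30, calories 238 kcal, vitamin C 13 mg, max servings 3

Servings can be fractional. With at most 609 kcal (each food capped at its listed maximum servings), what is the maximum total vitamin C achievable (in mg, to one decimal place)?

721.7 mg

Vitamin C per kcal: bell pepper 4.231, strawberries 2.224, orange 1.082, avocado 0.05462.
Take 2 servings of bell pepper: uses 78 kcal, +330.0 mg vitamin C (running total 330.0 mg).
Take 2 servings of strawberries: uses 98 kcal, +218.0 mg vitamin C (running total 548.0 mg).
Take 2 servings of orange: uses 146 kcal, +158.0 mg vitamin C (running total 706.0 mg).
Take 1.206 servings of avocado: uses 287 kcal, +15.7 mg vitamin C (running total 721.7 mg).
Filling greedily by vitamin C-per-kcal is optimal for one linear limit, giving 721.7 mg.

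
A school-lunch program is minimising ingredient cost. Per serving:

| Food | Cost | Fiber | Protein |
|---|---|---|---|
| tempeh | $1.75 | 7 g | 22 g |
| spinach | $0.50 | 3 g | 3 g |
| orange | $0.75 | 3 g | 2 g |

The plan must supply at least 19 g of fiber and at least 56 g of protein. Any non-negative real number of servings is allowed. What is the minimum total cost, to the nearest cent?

$4.61

At the optimum either one food covers both requirements or two foods hit both targets exactly; no other combination can be cheaper.
tempeh only: max(19/7, 56/22) = 2.714 servings → $4.75.
spinach only: max(19/3, 56/3) = 18.67 servings → $9.33.
orange only: max(19/3, 56/2) = 28 servings → $21.00.
tempeh + spinach with both tight: 2.467 servings and 0.5778 servings → $4.61.
tempeh + orange with both tight: 2.5 servings and 0.5 servings → $4.75.
spinach + orange: intersection lies outside the first quadrant.
So the least-cost plan costs $4.61.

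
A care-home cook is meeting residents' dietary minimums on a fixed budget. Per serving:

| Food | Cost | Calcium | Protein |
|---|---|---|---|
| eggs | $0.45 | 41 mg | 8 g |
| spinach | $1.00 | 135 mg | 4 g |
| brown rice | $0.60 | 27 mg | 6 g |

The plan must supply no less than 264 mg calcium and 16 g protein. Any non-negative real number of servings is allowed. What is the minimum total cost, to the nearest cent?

$2.13

Check every corner: each single food scaled to meet both minima, and each pair solved so both constraints bind.
eggs only: max(264/41, 16/8) = 6.439 servings → $2.90.
spinach only: max(264/135, 16/4) = 4 servings → $4.00.
brown rice only: max(264/27, 16/6) = 9.778 servings → $5.87.
eggs + spinach with both tight: 1.205 servings and 1.59 servings → $2.13.
eggs + brown rice: intersection lies outside the first quadrant.
spinach + brown rice with both tight: 1.641 servings and 1.573 servings → $2.58.
Cheapest feasible corner: $2.13.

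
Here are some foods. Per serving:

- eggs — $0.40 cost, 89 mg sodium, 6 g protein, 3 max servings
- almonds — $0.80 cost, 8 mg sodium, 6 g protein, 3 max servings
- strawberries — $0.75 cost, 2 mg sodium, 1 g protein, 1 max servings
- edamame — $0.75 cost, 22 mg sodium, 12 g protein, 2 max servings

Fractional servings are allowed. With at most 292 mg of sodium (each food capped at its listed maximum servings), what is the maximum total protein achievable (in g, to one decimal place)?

58.0 g

Protein per mg sodium: almonds 0.75, edamame 0.5455, strawberries 0.5, eggs 0.06742.
Take 3 servings of almonds: uses 24 mg sodium, +18.0 g protein (running total 18.0 g).
Take 2 servings of edamame: uses 44 mg sodium, +24.0 g protein (running total 42.0 g).
Take 1 serving of strawberries: uses 2 mg sodium, +1.0 g protein (running total 43.0 g).
Take 2.494 servings of eggs: uses 222 mg sodium, +15.0 g protein (running total 58.0 g).
Filling greedily by protein-per-mg sodium is optimal for one linear limit, giving 58.0 g.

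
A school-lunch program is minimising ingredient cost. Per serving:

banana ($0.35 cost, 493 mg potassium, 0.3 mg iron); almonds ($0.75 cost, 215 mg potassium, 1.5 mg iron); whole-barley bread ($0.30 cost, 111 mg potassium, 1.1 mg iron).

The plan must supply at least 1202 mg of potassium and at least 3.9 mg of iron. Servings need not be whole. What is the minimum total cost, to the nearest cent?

Minimising a linear cost over {potassium ≥ 1202, iron ≥ 3.9, servings ≥ 0} — the optimum is at a vertex, using one or two foods.
banana only: max(1202/493, 3.9/0.3) = 13 servings → $4.55.
almonds only: max(1202/215, 3.9/1.5) = 5.591 servings → $4.19.
whole-barley bread only: max(1202/111, 3.9/1.1) = 10.83 servings → $3.25.
banana + almonds with both tight: 1.429 servings and 2.314 servings → $2.24.
banana + whole-barley bread with both tight: 1.747 servings and 3.069 servings → $1.53.
almonds + whole-barley bread: intersection lies outside the first quadrant.
Cheapest feasible corner: $1.53.

$1.53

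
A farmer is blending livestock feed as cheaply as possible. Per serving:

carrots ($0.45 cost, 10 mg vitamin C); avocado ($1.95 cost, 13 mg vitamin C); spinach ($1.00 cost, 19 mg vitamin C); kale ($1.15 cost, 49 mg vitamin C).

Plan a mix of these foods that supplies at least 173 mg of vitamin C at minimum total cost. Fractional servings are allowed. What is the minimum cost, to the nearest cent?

Cost per mg of vitamin C: kale $0.0235, carrots $0.0450, spinach $0.0526, avocado $0.1500.
With no serving limits, use only kale: 173 mg / 49 mg = 3.531 servings × $1.15 = $4.06.

$4.06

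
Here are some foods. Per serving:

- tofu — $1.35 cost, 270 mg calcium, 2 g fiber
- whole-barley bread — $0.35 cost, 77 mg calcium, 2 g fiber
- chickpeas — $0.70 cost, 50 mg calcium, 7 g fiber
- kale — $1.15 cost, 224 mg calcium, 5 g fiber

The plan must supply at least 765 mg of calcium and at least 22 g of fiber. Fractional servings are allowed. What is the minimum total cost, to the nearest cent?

A basic optimal solution has at most two foods positive. Try each food alone and each pair with both targets met exactly.
tofu only: max(765/270, 22/2) = 11 servings → $14.85.
whole-barley bread only: max(765/77, 22/2) = 11 servings → $3.85.
chickpeas only: max(765/50, 22/7) = 15.3 servings → $10.71.
kale only: max(765/224, 22/5) = 4.4 servings → $5.06.
tofu + whole-barley bread: intersection lies outside the first quadrant.
tofu + chickpeas with both tight: 2.377 servings and 2.464 servings → $4.93.
tofu + kale: the both-tight solution has a negative serving — not a feasible corner.
whole-barley bread + chickpeas with both tight: 9.692 servings and 0.3736 servings → $3.65.
whole-barley bread + kale with both targets exact would need a negative amount; discard.
chickpeas + kale with both tight: 0.8369 servings and 3.228 servings → $4.30.
The minimum over all feasible corners is $3.65.

$3.65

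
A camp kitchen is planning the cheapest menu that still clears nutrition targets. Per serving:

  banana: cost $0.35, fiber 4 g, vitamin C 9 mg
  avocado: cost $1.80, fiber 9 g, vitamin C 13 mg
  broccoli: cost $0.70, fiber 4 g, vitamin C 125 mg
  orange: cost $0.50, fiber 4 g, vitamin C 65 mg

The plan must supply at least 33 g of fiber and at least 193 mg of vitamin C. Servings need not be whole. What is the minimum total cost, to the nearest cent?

$3.21

For a min-cost LP with two ≥-constraints, a basic feasible solution has at most two positive variables.
banana only: max(33/4, 193/9) = 21.44 servings → $7.51.
avocado only: max(33/9, 193/13) = 14.85 servings → $26.72.
broccoli only: max(33/4, 193/125) = 8.25 servings → $5.78.
orange only: max(33/4, 193/65) = 8.25 servings → $4.12.
banana + avocado: the both-tight solution has a negative serving — not a feasible corner.
banana + broccoli with both tight: 7.226 servings and 1.024 servings → $3.25.
banana + orange with both tight: 6.129 servings and 2.121 servings → $3.21.
avocado + broccoli with both tight: 3.125 servings and 1.219 servings → $6.48.
avocado + orange with both tight: 2.576 servings and 2.454 servings → $5.86.
broccoli + orange: the both-tight solution has a negative serving — not a feasible corner.
So the least-cost plan costs $3.21.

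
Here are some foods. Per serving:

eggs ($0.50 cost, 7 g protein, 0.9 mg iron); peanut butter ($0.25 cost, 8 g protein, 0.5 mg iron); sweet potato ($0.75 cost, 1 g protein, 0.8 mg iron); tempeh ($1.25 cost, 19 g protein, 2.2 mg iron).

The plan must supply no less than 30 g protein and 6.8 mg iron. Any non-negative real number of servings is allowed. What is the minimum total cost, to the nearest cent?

This is a tiny linear program; its minimum lies at a vertex of the feasible set. List the vertices and price them.
eggs only: max(30/7, 6.8/0.9) = 7.556 servings → $3.78.
peanut butter only: max(30/8, 6.8/0.5) = 13.6 servings → $3.40.
sweet potato only: max(30/1, 6.8/0.8) = 30 servings → $22.50.
tempeh only: max(30/19, 6.8/2.2) = 3.091 servings → $3.86.
eggs + peanut butter: the both-tight solution has a negative serving — not a feasible corner.
eggs + sweet potato with both tight: 3.66 servings and 4.383 servings → $5.12.
eggs + tempeh with both targets exact would need a negative amount; discard.
peanut butter + sweet potato with both tight: 2.915 servings and 6.678 servings → $5.74.
peanut butter + tempeh: the both-tight solution has a negative serving — not a feasible corner.
sweet potato + tempeh with both tight: 4.862 servings and 1.323 servings → $5.30.
The minimum over all feasible corners is $3.40.

$3.40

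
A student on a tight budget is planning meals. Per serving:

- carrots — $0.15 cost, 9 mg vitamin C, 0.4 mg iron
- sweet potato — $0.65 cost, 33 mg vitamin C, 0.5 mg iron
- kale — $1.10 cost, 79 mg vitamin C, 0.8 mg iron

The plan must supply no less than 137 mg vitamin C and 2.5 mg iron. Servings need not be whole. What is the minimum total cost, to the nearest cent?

$2.00

Check every corner: each single food scaled to meet both minima, and each pair solved so both constraints bind.
carrots only: max(137/9, 2.5/0.4) = 15.22 servings → $2.28.
sweet potato only: max(137/33, 2.5/0.5) = 5 servings → $3.25.
kale only: max(137/79, 2.5/0.8) = 3.125 servings → $3.44.
carrots + sweet potato with both tight: 1.609 servings and 3.713 servings → $2.65.
carrots + kale with both tight: 3.602 servings and 1.324 servings → $2.00.
sweet potato + kale: intersection lies outside the first quadrant.
So the least-cost plan costs $2.00.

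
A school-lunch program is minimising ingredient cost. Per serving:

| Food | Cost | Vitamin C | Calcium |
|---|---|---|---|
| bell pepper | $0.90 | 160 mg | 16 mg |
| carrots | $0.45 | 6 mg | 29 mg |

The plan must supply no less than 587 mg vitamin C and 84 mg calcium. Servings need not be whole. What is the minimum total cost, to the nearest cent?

Compare the cost at each extreme point of the feasible region.
bell pepper only: max(587/160, 84/16) = 5.25 servings → $4.72.
carrots only: max(587/6, 84/29) = 97.83 servings → $44.02.
bell pepper + carrots with both tight: 3.635 servings and 0.8908 servings → $3.67.
Cheapest feasible corner: $3.67.

$3.67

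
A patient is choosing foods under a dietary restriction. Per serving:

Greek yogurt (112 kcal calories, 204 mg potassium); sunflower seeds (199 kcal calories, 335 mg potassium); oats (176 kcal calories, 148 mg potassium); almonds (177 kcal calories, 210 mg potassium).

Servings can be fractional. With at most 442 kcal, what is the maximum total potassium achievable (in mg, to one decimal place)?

Potassium per kcal: Greek yogurt 1.821, sunflower seeds 1.683, almonds 1.186, oats 0.8409.
With no serving limits, spend the whole calories allowance on Greek yogurt: 442 kcal / 112 kcal × 204 mg = 805.1 mg.

805.1 mg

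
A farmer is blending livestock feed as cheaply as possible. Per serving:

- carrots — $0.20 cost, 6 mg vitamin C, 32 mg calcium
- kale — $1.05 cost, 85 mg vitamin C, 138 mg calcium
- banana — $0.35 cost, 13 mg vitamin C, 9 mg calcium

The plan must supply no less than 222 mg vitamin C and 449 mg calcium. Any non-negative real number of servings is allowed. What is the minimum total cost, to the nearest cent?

Minimising a linear cost over {vitamin C ≥ 222, calcium ≥ 449, servings ≥ 0} — the optimum is at a vertex, using one or two foods.
carrots only: max(222/6, 449/32) = 37 servings → $7.40.
kale only: max(222/85, 449/138) = 3.254 servings → $3.42.
banana only: max(222/13, 449/9) = 49.89 servings → $17.46.
carrots + kale with both tight: 3.979 servings and 2.331 servings → $3.24.
carrots + banana with both tight: 10.6 servings and 12.18 servings → $6.38.
kale + banana: intersection lies outside the first quadrant.
The minimum over all feasible corners is $3.24.

$3.24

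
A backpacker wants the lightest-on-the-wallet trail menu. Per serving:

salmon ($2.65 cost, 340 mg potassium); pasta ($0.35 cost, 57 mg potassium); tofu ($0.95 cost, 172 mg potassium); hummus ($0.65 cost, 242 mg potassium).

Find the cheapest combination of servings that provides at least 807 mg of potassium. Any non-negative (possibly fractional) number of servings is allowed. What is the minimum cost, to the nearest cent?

$2.17

Cost per mg of potassium: hummus $0.0027, tofu $0.0055, pasta $0.0061, salmon $0.0078.
With no serving limits, use only hummus: 807 mg / 242 mg = 3.335 servings × $0.65 = $2.17.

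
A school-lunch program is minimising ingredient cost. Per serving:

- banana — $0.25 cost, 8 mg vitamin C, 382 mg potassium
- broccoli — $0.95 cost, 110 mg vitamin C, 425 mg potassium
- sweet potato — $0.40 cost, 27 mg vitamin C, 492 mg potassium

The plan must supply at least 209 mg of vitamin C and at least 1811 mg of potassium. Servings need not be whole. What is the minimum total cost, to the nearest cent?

$2.24

banana only: max(209/8, 1811/382) = 26.12 servings → $6.53.
broccoli only: max(209/110, 1811/425) = 4.261 servings → $4.05.
sweet potato only: max(209/27, 1811/492) = 7.741 servings → $3.10.
banana + broccoli with both tight: 2.858 servings and 1.692 servings → $2.32.
banana + sweet potato with both targets exact would need a negative amount; discard.
broccoli + sweet potato with both tight: 1.265 servings and 2.588 servings → $2.24.
The minimum over all feasible corners is $2.24.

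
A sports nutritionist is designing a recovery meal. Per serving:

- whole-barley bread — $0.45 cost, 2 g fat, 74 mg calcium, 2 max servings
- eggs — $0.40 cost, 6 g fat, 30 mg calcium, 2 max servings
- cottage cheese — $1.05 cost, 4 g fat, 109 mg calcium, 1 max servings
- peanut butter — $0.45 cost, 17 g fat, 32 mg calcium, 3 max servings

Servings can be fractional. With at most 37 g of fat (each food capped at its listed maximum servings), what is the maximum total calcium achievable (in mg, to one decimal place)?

349.0 mg

Calcium per g fat: whole-barley bread 37, cottage cheese 27.25, eggs 5, peanut butter 1.882.
Take 2 servings of whole-barley bread: uses 4 g fat, +148.0 mg calcium (running total 148.0 mg).
Take 1 serving of cottage cheese: uses 4 g fat, +109.0 mg calcium (running total 257.0 mg).
Take 2 servings of eggs: uses 12 g fat, +60.0 mg calcium (running total 317.0 mg).
Take 1 serving of peanut butter: uses 17 g fat, +32.0 mg calcium (running total 349.0 mg).
Greedy by best ratio exhausts the fat allowance optimally: 349.0 mg.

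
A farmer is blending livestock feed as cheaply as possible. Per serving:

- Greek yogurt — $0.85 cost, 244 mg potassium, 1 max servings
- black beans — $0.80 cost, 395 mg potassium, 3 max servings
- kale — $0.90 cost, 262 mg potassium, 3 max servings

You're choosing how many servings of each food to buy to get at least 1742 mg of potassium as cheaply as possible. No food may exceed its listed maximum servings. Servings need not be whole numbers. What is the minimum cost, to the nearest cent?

$4.31

Cost per mg of potassium: black beans $0.0020, kale $0.0034, Greek yogurt $0.0035.
Take 3 servings of black beans: +1185.0 mg potassium for $2.40 (total $2.40, still need 557.0 mg).
Take 2.126 servings of kale: +557.0 mg potassium for $1.91 (total $4.31, still need 0.0 mg).
Greedy by cheapest-per-mg is optimal for a single linear constraint, so the minimum cost is $4.31.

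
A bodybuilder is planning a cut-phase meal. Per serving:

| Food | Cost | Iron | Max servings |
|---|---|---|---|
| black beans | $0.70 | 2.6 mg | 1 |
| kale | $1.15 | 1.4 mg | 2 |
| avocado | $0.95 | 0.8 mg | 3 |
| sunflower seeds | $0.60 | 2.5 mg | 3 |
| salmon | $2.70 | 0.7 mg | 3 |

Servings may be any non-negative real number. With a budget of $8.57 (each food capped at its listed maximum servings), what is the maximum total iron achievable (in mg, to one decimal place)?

Iron per dollar: sunflower seeds 4.167, black beans 3.714, kale 1.217, avocado 0.8421, salmon 0.2593.
Take 3 servings of sunflower seeds: spends $1.80, +7.5 mg iron (running total 7.5 mg).
Take 1 serving of black beans: spends $0.70, +2.6 mg iron (running total 10.1 mg).
Take 2 servings of kale: spends $2.30, +2.8 mg iron (running total 12.9 mg).
Take 3 servings of avocado: spends $2.85, +2.4 mg iron (running total 15.3 mg).
Take 0.3407 servings of salmon: spends $0.92, +0.2 mg iron (running total 15.5 mg).
Greedy by best ratio exhausts the cost allowance optimally: 15.5 mg.

15.5 mg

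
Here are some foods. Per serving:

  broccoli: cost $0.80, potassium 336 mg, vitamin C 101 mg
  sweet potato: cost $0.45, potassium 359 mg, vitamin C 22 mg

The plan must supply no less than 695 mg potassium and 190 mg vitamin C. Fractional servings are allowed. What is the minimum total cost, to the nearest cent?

$1.57

For a min-cost LP with two ≥-constraints, a basic feasible solution has at most two positive variables.
broccoli only: max(695/336, 190/101) = 2.068 servings → $1.65.
sweet potato only: max(695/359, 190/22) = 8.636 servings → $3.89.
broccoli + sweet potato with both tight: 1.833 servings and 0.2201 servings → $1.57.
The minimum over all feasible corners is $1.57.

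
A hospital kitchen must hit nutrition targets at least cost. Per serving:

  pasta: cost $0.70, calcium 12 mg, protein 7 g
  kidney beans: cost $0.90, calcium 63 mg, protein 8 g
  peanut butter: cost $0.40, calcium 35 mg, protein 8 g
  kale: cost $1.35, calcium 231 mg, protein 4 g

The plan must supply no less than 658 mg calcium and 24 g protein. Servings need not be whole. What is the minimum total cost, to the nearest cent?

$4.18

The cheapest plan sits at a corner of the feasible region — with two constraints it uses at most two foods.
pasta only: max(658/12, 24/7) = 54.83 servings → $38.38.
kidney beans only: max(658/63, 24/8) = 10.44 servings → $9.40.
peanut butter only: max(658/35, 24/8) = 18.8 servings → $7.52.
kale only: max(658/231, 24/4) = 6 servings → $8.10.
pasta + kidney beans: intersection lies outside the first quadrant.
pasta + peanut butter: the both-tight solution has a negative serving — not a feasible corner.
pasta + kale with both tight: 1.856 servings and 2.752 servings → $5.01.
kidney beans + peanut butter: the both-tight solution has a negative serving — not a feasible corner.
kidney beans + kale with both tight: 1.825 servings and 2.351 servings → $4.82.
peanut butter + kale with both tight: 1.705 servings and 2.59 servings → $4.18.
The minimum over all feasible corners is $4.18.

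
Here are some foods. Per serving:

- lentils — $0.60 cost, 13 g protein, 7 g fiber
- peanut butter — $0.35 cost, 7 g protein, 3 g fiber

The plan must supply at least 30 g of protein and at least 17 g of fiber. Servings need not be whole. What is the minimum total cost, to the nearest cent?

lentils only: max(30/13, 17/7) = 2.429 servings → $1.46.
peanut butter only: max(30/7, 17/3) = 5.667 servings → $1.98.
lentils + peanut butter: intersection lies outside the first quadrant.
The minimum over all feasible corners is $1.46.

$1.46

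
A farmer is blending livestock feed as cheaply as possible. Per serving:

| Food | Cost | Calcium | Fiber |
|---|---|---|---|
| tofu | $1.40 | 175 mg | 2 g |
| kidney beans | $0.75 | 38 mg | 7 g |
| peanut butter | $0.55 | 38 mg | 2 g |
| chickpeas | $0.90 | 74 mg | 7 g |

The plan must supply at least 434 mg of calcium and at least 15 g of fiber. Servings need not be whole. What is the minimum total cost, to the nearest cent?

This is a tiny linear program; its minimum lies at a vertex of the feasible set. List the vertices and price them.
tofu only: max(434/175, 15/2) = 7.5 servings → $10.50.
kidney beans only: max(434/38, 15/7) = 11.42 servings → $8.57.
peanut butter only: max(434/38, 15/2) = 11.42 servings → $6.28.
chickpeas only: max(434/74, 15/7) = 5.865 servings → $5.28.
tofu + kidney beans with both tight: 2.148 servings and 1.529 servings → $4.15.
tofu + peanut butter with both tight: 1.088 servings and 6.412 servings → $5.05.
tofu + chickpeas with both tight: 1.79 servings and 1.631 servings → $3.97.
kidney beans + peanut butter: the both-tight solution has a negative serving — not a feasible corner.
kidney beans + chickpeas with both targets exact would need a negative amount; discard.
peanut butter + chickpeas: the both-tight solution has a negative serving — not a feasible corner.
So the least-cost plan costs $3.97.

$3.97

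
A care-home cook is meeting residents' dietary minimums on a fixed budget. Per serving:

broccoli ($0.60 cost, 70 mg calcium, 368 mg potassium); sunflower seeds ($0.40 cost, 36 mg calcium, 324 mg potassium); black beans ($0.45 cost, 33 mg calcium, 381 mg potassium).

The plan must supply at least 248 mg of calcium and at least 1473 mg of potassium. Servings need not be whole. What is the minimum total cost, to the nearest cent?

At the optimum either one food covers both requirements or two foods hit both targets exactly; no other combination can be cheaper.
broccoli only: max(248/70, 1473/368) = 4.003 servings → $2.40.
sunflower seeds only: max(248/36, 1473/324) = 6.889 servings → $2.76.
black beans only: max(248/33, 1473/381) = 7.515 servings → $3.38.
broccoli + sunflower seeds with both tight: 2.897 servings and 1.256 servings → $2.24.
broccoli + black beans with both tight: 3.158 servings and 0.8155 servings → $2.26.
sunflower seeds + black beans: intersection lies outside the first quadrant.
The minimum over all feasible corners is $2.24.

$2.24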